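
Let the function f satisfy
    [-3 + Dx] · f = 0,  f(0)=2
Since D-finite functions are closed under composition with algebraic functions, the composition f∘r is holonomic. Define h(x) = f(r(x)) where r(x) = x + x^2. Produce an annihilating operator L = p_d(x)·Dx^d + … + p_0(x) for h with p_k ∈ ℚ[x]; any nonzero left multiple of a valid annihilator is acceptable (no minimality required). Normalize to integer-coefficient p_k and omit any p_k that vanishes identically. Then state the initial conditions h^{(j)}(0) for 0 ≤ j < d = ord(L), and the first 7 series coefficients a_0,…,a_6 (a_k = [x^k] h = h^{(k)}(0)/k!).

f: a_k = 2, 6, 9, 9, 27/4, 81/20, 81/40, …
L₀ from L_f via x↦r, Dx↦r'^{-1}Dx.
L = (-3 - 6·x) + Dx  (order 1).
h: a_k = 2, 6, 15, 27, 171/4, 1161/20, 2871/40, …
ICs: h(0) = 2.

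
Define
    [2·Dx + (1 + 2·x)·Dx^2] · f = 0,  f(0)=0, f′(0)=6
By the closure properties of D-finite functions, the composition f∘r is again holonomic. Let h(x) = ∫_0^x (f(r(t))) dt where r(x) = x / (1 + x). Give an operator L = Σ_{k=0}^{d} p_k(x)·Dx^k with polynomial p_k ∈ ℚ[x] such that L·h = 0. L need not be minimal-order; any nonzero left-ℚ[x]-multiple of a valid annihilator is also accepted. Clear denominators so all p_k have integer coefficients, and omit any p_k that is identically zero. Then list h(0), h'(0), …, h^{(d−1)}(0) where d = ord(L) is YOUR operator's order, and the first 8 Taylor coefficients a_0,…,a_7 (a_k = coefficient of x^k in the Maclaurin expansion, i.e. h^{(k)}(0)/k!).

L = (4 + 6·x)·Dx^2 + (1 + 4·x + 3·x^2)·Dx^3  (order 3).
h: a_k = 0, 0, 3, -4, 13/2, -12, 121/5, -52, …
ICs: h(0) = 0, h′(0) = 0, h′′(0) = 6.

f: a_k = 0, 6, -6, 8, -12, 96/5, -32, 384/7, …
Change of var in L_f (x↦r) gives L₀.
h=∫h₀ ⇒ L = L₀·Dx.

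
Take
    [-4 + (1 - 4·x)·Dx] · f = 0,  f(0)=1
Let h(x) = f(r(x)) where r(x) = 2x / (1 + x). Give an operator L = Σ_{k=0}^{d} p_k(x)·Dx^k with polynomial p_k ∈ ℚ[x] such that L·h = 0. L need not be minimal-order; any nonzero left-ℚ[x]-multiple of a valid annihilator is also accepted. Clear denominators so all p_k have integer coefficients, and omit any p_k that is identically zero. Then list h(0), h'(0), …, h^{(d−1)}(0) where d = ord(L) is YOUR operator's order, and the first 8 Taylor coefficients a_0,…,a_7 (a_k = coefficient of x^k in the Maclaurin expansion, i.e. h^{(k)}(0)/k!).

L = 8 + (-1 + 6·x + 7·x^2)·Dx  (order 1).
h: a_k = 1, 8, 56, 392, 2744, 19208, 134456, 941192, …
ICs: h(0) = 1.

f: a_k = 1, 4, 16, 64, 256, 1024, 4096, 16384, …
L₀ from L_f via x↦r, Dx↦r'^{-1}Dx.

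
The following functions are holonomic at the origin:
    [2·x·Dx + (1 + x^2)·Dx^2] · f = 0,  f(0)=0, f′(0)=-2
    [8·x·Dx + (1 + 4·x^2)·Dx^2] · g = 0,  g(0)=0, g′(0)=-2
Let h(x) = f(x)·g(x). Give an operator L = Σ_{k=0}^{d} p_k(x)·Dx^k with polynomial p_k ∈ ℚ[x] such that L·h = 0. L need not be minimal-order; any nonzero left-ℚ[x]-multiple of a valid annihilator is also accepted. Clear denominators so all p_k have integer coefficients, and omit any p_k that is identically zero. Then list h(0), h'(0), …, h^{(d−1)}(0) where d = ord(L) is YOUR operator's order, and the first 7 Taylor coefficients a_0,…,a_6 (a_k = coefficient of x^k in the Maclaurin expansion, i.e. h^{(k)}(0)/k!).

L = (-96·x - 800·x^3 - 1024·x^5 + 640·x^7 + 1536·x^9)·Dx + (-20 - 412·x^2 - 1440·x^4 - 896·x^6 + 2240·x^8 + 2304·x^10)·Dx^2 + (-40·x - 280·x^3 - 480·x^5 + 272·x^7 + 1280·x^9 + 768·x^11)·Dx^3 + (-1 - 10·x^2 - 29·x^4 + 116·x^8 + 160·x^10 + 64·x^12)·Dx^4  (order 4).
h: a_k = 0, 0, 4, 0, -20/3, 0, 692/45, …
ICs: h(0) = 0, h′(0) = 0, h′′(0) = 8, h′′′(0) = 0.

f: a_k = 0, -2, 0, 2/3, 0, -2/5, 0, …
g: a_k = 0, -2, 0, 8/3, 0, -32/5, 0, …
Product ⇒ symmetric product L₀, ord ≤ 4.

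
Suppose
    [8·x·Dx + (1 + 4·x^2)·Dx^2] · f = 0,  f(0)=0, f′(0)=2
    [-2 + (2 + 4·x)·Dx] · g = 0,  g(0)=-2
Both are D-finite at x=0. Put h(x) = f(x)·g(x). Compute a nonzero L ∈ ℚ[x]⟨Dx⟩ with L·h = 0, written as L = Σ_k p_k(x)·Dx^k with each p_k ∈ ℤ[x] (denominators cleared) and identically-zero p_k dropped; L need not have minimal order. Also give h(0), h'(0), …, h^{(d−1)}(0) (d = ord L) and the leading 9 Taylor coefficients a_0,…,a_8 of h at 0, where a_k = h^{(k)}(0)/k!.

L = (3 - 8·x - 4·x^2) + (-2 + 4·x + 24·x^2 + 16·x^3)·Dx + (1 + 4·x + 8·x^2 + 16·x^3 + 16·x^4)·Dx^2  (order 2).
h: a_k = 0, -4, -4, 22/3, 10/3, -389/30, -409/30, 18853/420, 11167/420, …
ICs: h(0) = 0, h′(0) = -4.

f: a_k = 0, 2, 0, -8/3, 0, 32/5, 0, -128/7, 0, …
g: a_k = -2, -2, 1, -1, 5/4, -7/4, 21/8, -33/8, 429/64, …
f·g: L₀ = L_f ⊗_s L_g, ord ≤ 2·1.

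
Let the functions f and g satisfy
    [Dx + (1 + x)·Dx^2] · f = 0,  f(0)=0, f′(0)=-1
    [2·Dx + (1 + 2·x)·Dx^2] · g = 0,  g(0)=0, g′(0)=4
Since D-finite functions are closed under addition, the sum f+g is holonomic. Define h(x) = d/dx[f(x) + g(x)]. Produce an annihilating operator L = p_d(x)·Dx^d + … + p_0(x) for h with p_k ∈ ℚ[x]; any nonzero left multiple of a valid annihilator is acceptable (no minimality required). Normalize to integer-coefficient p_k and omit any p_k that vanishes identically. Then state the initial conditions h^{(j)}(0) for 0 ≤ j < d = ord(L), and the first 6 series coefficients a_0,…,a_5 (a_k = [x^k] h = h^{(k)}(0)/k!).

f: a_k = 0, -1, 1/2, -1/3, 1/4, -1/5, …
g: a_k = 0, 4, -4, 16/3, -8, 64/5, …
L₀ := lclm(L_f,L_g); ord L₀ ≤ 2+2.
Differentiate: ansatz ord ≤ ord L₀ ⇒ L.
L = 4 + (6 + 8·x)·Dx + (1 + 3·x + 2·x^2)·Dx^2  (order 2).
h: a_k = 3, -7, 15, -31, 63, -127, …
ICs: h(0) = 3, h′(0) = -7.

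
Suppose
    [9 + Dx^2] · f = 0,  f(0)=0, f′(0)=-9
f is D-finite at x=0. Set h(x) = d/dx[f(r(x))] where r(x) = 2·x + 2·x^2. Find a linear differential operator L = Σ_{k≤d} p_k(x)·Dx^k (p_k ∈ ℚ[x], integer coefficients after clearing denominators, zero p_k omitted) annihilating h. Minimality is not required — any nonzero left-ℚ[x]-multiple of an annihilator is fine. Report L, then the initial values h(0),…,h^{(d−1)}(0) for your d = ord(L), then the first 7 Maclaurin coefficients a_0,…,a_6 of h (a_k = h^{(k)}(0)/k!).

L = (48 + 288·x + 864·x^2 + 1152·x^3 + 576·x^4) + (-6 - 12·x)·Dx + (1 + 4·x + 4·x^2)·Dx^2  (order 2).
h: a_k = -18, -36, 324, 1296, 648, -5184, -62208/5, …
ICs: h(0) = -18, h′(0) = -36.

f: a_k = 0, -9, 0, 27/2, 0, -243/40, 0, …
h₀=f(r): pull back L_f along r ⇒ L₀.
Differentiate: ansatz ord ≤ ord L₀ ⇒ L.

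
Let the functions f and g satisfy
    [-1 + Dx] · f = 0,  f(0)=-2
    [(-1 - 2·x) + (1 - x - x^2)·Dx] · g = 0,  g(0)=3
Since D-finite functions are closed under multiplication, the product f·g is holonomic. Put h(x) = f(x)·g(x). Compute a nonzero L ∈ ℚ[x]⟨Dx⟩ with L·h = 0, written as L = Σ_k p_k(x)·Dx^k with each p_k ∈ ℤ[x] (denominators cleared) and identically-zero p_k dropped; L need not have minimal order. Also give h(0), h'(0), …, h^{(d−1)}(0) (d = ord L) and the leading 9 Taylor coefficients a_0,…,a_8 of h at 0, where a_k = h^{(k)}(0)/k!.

f: a_k = -2, -2, -1, -1/3, -1/12, -1/60, -1/360, -1/2520, -1/20160, …
g: a_k = 3, 3, 6, 9, 15, 24, 39, 63, 102, …
h₀=f·g: eliminate ⇒ L₀, order ≤ 1·1.
L = (2 + x - x^2) + (-1 + x + x^2)·Dx  (order 1).
h: a_k = -6, -12, -21, -34, -221/4, -893/10, -17347/120, -98221/420, -2542969/6720, …
ICs: h(0) = -6.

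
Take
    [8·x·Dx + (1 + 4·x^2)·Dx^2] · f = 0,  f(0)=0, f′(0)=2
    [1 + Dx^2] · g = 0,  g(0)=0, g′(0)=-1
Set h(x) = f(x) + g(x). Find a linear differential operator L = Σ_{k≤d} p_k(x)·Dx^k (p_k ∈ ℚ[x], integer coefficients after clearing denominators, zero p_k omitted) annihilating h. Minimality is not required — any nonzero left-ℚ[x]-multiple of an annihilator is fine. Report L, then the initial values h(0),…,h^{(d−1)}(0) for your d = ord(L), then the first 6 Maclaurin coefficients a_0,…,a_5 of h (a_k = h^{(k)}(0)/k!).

L = (-376·x + 1600·x^3 + 128·x^5)·Dx + (-7 + 76·x^2 + 432·x^4 + 64·x^6)·Dx^2 + (-376·x + 1600·x^3 + 128·x^5)·Dx^3 + (-7 + 76·x^2 + 432·x^4 + 64·x^6)·Dx^4  (order 4).
h: a_k = 0, 1, 0, -5/2, 0, 767/120, …
ICs: h(0) = 0, h′(0) = 1, h′′(0) = 0, h′′′(0) = -15.

f: a_k = 0, 2, 0, -8/3, 0, 32/5, …
g: a_k = 0, -1, 0, 1/6, 0, -1/120, …
h₀=f+g: left-lcm gives L₀, ord ≤ 4.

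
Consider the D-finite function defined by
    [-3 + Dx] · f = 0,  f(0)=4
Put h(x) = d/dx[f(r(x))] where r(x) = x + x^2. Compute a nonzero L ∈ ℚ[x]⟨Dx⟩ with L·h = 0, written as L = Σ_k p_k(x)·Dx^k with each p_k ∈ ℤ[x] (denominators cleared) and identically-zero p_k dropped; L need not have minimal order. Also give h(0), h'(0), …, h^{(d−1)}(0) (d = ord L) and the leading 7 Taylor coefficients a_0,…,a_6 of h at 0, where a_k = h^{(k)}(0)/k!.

L = (5 + 12·x + 12·x^2) + (-1 - 2·x)·Dx  (order 1).
h: a_k = 12, 60, 162, 342, 1161/2, 8613/10, 4509/4, …
ICs: h(0) = 12.

f: a_k = 4, 12, 18, 18, 27/2, 81/10, 81/20, …
Change of var in L_f (x↦r) gives L₀.
h₀' ⇒ L via d/dx closure of L₀.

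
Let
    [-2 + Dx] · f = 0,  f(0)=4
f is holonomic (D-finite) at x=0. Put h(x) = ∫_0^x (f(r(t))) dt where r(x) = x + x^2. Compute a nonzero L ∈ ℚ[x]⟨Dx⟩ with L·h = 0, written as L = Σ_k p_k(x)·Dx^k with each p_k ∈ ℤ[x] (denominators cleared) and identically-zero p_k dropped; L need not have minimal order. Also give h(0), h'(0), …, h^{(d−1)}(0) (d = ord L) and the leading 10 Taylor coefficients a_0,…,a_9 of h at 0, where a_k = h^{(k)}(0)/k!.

L = (-2 - 4·x)·Dx + Dx^2  (order 2).
h: a_k = 0, 4, 4, 16/3, 16/3, 16/3, 208/45, 1216/315, 928/315, 6112/2835, …
ICs: h(0) = 0, h′(0) = 4.

f: a_k = 4, 8, 8, 16/3, 8/3, 16/15, 16/45, 32/315, 8/315, 16/2835, …
L₀ from L_f via x↦r, Dx↦r'^{-1}Dx.
Integrate: L := L₀·Dx.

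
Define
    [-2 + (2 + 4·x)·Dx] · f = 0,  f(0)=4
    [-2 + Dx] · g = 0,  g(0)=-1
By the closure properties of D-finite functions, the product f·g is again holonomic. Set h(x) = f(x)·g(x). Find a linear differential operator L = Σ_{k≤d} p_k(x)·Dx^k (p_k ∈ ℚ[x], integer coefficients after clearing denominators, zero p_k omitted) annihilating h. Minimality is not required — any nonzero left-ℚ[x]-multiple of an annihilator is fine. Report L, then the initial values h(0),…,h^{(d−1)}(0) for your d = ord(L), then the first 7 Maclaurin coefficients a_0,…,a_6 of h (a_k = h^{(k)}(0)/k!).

L = (-3 - 4·x) + (1 + 2·x)·Dx  (order 1).
h: a_k = -4, -12, -14, -34/3, -11/2, -107/30, 89/180, …
ICs: h(0) = -4.

f: a_k = 4, 4, -2, 2, -5/2, 7/2, -21/4, …
g: a_k = -1, -2, -2, -4/3, -2/3, -4/15, -4/45, …
h₀=f·g: eliminate ⇒ L₀, order ≤ 1·1.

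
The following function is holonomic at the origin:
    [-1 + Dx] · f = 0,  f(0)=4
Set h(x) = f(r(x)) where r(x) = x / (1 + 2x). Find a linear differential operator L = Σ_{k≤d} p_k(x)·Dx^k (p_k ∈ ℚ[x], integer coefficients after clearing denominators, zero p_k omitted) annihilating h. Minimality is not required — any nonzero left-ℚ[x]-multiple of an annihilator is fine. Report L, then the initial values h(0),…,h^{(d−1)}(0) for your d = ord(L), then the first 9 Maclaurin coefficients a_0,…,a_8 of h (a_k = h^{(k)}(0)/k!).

L = -1 + (1 + 4·x + 4·x^2)·Dx  (order 1).
h: a_k = 4, 4, -6, 26/3, -71/6, 147/10, -2699/180, 9157/1260, 68731/3360, …
ICs: h(0) = 4.

f: a_k = 4, 4, 2, 2/3, 1/6, 1/30, 1/180, 1/1260, 1/10080, …
L₀ from L_f via x↦r, Dx↦r'^{-1}Dx.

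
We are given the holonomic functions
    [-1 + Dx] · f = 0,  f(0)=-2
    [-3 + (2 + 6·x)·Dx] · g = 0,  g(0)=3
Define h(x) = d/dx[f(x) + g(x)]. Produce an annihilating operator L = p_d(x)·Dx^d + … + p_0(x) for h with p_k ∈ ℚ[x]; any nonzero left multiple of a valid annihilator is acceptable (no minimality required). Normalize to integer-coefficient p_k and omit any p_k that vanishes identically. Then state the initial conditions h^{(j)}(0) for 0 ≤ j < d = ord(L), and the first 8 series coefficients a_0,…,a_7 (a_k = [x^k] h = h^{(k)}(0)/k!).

L = (-33 - 18·x) + (23 - 24·x - 36·x^2)·Dx + (10 + 42·x + 36·x^2)·Dx^2  (order 2).
h: a_k = 5/2, -35/4, 227/16, -3677/96, 76481/768, -2066843/7680, 68201339/92160, -2659862717/1290240, …
ICs: h(0) = 5/2, h′(0) = -35/4.

f: a_k = -2, -2, -1, -1/3, -1/12, -1/60, -1/360, -1/2520, …
g: a_k = 3, 9/2, -27/8, 81/16, -1215/128, 5103/256, -45927/1024, 216513/2048, …
Sum ⇒ L₀ = lclm(L_f,L_g) in ℚ(x)⟨Dx⟩.
Derive L from L₀ (diff closure).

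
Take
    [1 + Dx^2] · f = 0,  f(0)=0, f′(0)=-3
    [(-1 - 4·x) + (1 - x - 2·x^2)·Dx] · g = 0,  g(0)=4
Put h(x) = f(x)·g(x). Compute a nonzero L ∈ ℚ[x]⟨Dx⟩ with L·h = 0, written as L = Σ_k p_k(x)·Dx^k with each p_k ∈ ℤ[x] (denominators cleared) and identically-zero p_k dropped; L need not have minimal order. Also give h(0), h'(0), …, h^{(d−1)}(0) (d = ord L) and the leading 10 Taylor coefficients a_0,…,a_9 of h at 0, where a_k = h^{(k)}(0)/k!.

f: a_k = 0, -3, 0, 1/2, 0, -1/40, 0, 1/1680, 0, -1/120960, …
g: a_k = 4, 4, 12, 20, 44, 84, 172, 340, 684, 1364, …
h₀=f·g: eliminate ⇒ L₀, order ≤ 2·1.
L = (3 + x + 2·x^2) + (2 + 8·x)·Dx + (-1 + x + 2·x^2)·Dx^2  (order 2).
h: a_k = 0, -12, -12, -34, -58, -1261/10, -2421/10, -41521/84, -410969/420, -59484889/30240, …
ICs: h(0) = 0, h′(0) = -12.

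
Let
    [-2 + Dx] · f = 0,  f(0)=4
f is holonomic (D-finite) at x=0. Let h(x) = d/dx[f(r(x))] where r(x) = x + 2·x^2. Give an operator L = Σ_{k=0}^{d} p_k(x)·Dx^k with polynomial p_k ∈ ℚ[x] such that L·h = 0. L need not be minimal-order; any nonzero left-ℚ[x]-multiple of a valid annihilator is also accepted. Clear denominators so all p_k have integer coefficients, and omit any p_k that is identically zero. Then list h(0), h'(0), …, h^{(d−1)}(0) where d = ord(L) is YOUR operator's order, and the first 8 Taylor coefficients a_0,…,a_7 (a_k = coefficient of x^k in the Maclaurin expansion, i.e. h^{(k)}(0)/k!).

L = (6 + 16·x + 32·x^2) + (-1 - 4·x)·Dx  (order 1).
h: a_k = 8, 48, 112, 800/3, 432, 10592/15, 41696/45, 126656/105, …
ICs: h(0) = 8.

f: a_k = 4, 8, 8, 16/3, 8/3, 16/15, 16/45, 32/315, …
Substitute x→r, Dx→(1/r')Dx; clear ⇒ L₀.
h₀' ⇒ L via d/dx closure of L₀.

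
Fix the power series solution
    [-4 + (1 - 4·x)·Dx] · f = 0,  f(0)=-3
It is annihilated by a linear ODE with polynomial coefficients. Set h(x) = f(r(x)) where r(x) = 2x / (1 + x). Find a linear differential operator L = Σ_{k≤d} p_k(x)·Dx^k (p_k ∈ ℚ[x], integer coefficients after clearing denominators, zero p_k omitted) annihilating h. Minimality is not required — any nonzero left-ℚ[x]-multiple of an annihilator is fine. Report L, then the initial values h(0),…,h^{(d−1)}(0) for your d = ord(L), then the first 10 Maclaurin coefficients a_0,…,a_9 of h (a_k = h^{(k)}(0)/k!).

L = 8 + (-1 + 6·x + 7·x^2)·Dx  (order 1).
h: a_k = -3, -24, -168, -1176, -8232, -57624, -403368, -2823576, -19765032, -138355224, …
ICs: h(0) = -3.

f: a_k = -3, -12, -48, -192, -768, -3072, -12288, -49152, -196608, -786432, …
L₀ from L_f via x↦r, Dx↦r'^{-1}Dx.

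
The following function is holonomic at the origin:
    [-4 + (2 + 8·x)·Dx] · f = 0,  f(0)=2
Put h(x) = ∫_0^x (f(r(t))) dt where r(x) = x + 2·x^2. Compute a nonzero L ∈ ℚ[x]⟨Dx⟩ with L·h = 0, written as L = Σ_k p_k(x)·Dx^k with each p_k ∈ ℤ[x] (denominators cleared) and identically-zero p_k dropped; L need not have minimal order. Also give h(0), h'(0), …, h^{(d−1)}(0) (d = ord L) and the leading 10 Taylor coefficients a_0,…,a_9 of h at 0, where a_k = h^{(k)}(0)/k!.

f: a_k = 2, 4, -4, 8, -20, 56, -168, 528, -1716, 5720, …
Substitute x→r, Dx→(1/r')Dx; clear ⇒ L₀.
h=∫₀ˣh₀: take L = L₀·Dx.
L = (-2 - 8·x)·Dx + (1 + 4·x + 8·x^2)·Dx^2  (order 2).
h: a_k = 0, 2, 2, 4/3, -2, 12/5, -4/3, -24/7, 14, -244/9, …
ICs: h(0) = 0, h′(0) = 2.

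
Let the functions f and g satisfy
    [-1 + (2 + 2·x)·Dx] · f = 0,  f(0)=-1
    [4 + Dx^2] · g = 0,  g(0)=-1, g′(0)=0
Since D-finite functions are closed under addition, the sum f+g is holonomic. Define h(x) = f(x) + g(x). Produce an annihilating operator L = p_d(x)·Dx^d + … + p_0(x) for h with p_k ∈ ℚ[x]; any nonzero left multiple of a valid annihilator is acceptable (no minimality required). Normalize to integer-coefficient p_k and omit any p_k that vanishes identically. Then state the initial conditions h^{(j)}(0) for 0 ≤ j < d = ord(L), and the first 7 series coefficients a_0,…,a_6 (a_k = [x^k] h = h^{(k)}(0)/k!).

f: a_k = -1, -1/2, 1/8, -1/16, 5/128, -7/256, 21/1024, …
g: a_k = -1, 0, 2, 0, -2/3, 0, 4/45, …
Sum ⇒ L₀ = lclm(L_f,L_g) in ℚ(x)⟨Dx⟩.
L = (-76 - 128·x - 64·x^2) + (120 + 376·x + 384·x^2 + 128·x^3)·Dx + (-19 - 32·x - 16·x^2)·Dx^2 + (30 + 94·x + 96·x^2 + 32·x^3)·Dx^3  (order 3).
h: a_k = -2, -1/2, 17/8, -1/16, -241/384, -7/256, 5041/46080, …
ICs: h(0) = -2, h′(0) = -1/2, h′′(0) = 17/4.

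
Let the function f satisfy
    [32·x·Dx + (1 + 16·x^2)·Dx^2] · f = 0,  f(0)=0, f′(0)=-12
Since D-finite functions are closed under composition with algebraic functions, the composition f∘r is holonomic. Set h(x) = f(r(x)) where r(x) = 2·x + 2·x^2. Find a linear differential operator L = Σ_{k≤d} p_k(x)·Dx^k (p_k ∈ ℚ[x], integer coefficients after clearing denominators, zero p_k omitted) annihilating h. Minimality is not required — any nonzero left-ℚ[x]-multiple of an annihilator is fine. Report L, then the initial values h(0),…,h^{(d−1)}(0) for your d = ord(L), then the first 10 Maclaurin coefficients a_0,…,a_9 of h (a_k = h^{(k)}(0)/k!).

L = (-2 + 128·x + 512·x^2 + 768·x^3 + 384·x^4)·Dx + (1 + 2·x + 64·x^2 + 256·x^3 + 320·x^4 + 128·x^5)·Dx^2  (order 2).
h: a_k = 0, -24, -24, 512, 1536, -90624/5, -97792, 4915200/7, 6094848, -77889536/3, …
ICs: h(0) = 0, h′(0) = -24.

f: a_k = 0, -12, 0, 64, 0, -3072/5, 0, 49152/7, 0, -262144/3, …
L₀ from L_f via x↦r, Dx↦r'^{-1}Dx.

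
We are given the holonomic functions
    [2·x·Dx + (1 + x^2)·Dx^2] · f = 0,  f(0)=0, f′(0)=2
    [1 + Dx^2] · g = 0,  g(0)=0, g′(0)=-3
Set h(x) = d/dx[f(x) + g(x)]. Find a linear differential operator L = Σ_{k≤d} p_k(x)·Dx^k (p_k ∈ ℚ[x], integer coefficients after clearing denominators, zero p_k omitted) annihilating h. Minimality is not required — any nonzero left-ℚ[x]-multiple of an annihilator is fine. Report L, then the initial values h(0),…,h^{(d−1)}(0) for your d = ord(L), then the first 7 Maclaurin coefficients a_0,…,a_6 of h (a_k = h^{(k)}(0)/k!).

f: a_k = 0, 2, 0, -2/3, 0, 2/5, 0, …
g: a_k = 0, -3, 0, 1/2, 0, -1/40, 0, …
Sum ⇒ L₀ = lclm(L_f,L_g) in ℚ(x)⟨Dx⟩.
h=h₀': d/dx-closure on L₀ ⇒ L.
L = (-22·x + 28·x^3 + 2·x^5) + (-1 + 7·x^2 + 9·x^4 + x^6)·Dx + (-22·x + 28·x^3 + 2·x^5)·Dx^2 + (-1 + 7·x^2 + 9·x^4 + x^6)·Dx^3  (order 3).
h: a_k = -1, 0, -1/2, 0, 15/8, 0, -479/240, …
ICs: h(0) = -1, h′(0) = 0, h′′(0) = -1.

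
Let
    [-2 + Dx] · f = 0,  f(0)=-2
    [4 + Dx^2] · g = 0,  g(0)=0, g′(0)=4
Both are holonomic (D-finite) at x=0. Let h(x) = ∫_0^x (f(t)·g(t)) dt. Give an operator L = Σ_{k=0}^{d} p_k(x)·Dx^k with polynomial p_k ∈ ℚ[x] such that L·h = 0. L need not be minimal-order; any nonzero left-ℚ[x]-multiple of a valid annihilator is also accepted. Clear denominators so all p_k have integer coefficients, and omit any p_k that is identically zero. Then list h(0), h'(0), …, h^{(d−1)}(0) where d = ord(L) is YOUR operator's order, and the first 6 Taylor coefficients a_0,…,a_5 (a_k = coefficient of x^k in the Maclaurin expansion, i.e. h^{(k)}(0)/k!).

L = 8·Dx - 4·Dx^2 + Dx^3  (order 3).
h: a_k = 0, 0, -4, -16/3, -8/3, 0, …
ICs: h(0) = 0, h′(0) = 0, h′′(0) = -8.

f: a_k = -2, -4, -4, -8/3, -4/3, -8/15, …
g: a_k = 0, 4, 0, -8/3, 0, 8/15, …
L₀ := L_f ⊗_s L_g (sym. prod.), ord ≤ 2.
h=∫h₀ ⇒ L = L₀·Dx.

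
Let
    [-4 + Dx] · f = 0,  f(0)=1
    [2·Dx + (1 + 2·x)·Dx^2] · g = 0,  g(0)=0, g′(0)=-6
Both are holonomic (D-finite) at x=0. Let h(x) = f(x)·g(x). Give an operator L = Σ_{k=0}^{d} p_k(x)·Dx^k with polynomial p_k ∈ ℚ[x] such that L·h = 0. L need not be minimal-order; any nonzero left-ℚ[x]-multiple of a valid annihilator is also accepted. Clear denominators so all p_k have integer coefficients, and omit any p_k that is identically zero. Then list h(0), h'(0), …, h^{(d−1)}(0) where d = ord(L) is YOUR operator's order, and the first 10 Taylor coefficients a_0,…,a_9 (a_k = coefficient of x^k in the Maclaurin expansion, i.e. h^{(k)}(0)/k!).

f: a_k = 1, 4, 8, 32/3, 32/3, 128/15, 256/45, 1024/315, 512/315, 2048/2835, …
g: a_k = 0, -6, 6, -8, 12, -96/5, 32, -384/7, 96, -512/3, …
Sym-product of L_f,L_g gives L₀ (≤ ord 2).
L = (8 + 32·x) + (-6 - 16·x)·Dx + (1 + 2·x)·Dx^2  (order 2).
h: a_k = 0, -6, -18, -32, -36, -176/5, -64/3, -2176/105, 32/15, -1408/63, …
ICs: h(0) = 0, h′(0) = -6.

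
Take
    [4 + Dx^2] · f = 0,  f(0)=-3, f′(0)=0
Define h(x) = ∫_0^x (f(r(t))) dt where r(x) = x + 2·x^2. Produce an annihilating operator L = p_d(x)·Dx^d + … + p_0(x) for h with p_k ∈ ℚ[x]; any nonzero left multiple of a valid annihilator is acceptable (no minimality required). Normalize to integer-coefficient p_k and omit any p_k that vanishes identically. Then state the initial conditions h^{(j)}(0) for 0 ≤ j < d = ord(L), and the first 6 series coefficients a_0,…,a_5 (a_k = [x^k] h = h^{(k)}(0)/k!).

L = (4 + 48·x + 192·x^2 + 256·x^3)·Dx - 4·Dx^2 + (1 + 4·x)·Dx^3  (order 3).
h: a_k = 0, -3, 0, 2, 6, 22/5, …
ICs: h(0) = 0, h′(0) = -3, h′′(0) = 0.

f: a_k = -3, 0, 6, 0, -2, 0, …
L₀ from L_f via x↦r, Dx↦r'^{-1}Dx.
∫: right-multiply L₀ by Dx.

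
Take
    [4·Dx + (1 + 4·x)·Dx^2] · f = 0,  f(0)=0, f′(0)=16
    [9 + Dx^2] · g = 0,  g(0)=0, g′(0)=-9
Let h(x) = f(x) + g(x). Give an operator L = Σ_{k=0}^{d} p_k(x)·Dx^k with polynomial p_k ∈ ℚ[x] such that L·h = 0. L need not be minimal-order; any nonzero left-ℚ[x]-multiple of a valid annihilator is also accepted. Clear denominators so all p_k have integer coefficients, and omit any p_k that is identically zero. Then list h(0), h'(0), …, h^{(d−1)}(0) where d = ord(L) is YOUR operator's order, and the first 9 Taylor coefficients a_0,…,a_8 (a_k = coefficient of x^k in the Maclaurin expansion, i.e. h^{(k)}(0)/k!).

f: a_k = 0, 16, -32, 256/3, -256, 4096/5, -8192/3, 65536/7, -32768, …
g: a_k = 0, -9, 0, 27/2, 0, -243/40, 0, 729/560, 0, …
Weyl lclm of L_f,L_g ⇒ L₀ (ord ≤ 4).
L = (3780 + 2592·x + 5184·x^2)·Dx + (369 + 2124·x + 3888·x^2 + 5184·x^3)·Dx^2 + (420 + 288·x + 576·x^2)·Dx^3 + (41 + 236·x + 432·x^2 + 576·x^3)·Dx^4  (order 4).
h: a_k = 0, 7, -32, 593/6, -256, 6505/8, -8192/3, 749087/80, -32768, …
ICs: h(0) = 0, h′(0) = 7, h′′(0) = -64, h′′′(0) = 593.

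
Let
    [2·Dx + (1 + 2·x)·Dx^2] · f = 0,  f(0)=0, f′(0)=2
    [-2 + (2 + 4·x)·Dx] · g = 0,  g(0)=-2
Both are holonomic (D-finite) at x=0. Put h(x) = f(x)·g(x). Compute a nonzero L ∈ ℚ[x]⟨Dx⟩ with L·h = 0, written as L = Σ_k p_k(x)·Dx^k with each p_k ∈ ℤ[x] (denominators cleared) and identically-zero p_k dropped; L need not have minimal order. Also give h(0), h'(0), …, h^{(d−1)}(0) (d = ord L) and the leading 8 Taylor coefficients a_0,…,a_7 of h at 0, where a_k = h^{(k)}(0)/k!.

f: a_k = 0, 2, -2, 8/3, -4, 32/5, -32/3, 128/7, …
g: a_k = -2, -2, 1, -1, 5/4, -7/4, 21/8, -33/8, …
L₀ := L_f ⊗_s L_g (sym. prod.), ord ≤ 2.
L = 1 + (1 + 4·x + 4·x^2)·Dx^2  (order 2).
h: a_k = 0, -4, 0, 2/3, -4/3, 71/30, -62/15, 3043/420, …
ICs: h(0) = 0, h′(0) = -4.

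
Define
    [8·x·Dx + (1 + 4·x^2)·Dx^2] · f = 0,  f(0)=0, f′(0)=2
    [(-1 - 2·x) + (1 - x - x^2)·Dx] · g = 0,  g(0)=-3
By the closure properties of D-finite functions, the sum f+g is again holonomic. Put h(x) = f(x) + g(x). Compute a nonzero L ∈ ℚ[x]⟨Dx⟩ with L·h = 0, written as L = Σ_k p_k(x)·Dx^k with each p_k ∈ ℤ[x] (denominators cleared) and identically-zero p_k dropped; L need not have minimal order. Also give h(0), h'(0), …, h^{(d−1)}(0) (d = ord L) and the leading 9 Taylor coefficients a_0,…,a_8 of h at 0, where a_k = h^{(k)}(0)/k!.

L = (16 - 64·x - 400·x^2 - 576·x^3 - 696·x^4 - 96·x^6)·Dx + (-13 - 24·x - 22·x^2 - 204·x^3 - 548·x^4 - 488·x^5 - 48·x^6 - 96·x^7)·Dx^2 + (2 + 5·x + 14·x^2 - 2·x^3 + 13·x^4 - 92·x^5 - 48·x^6 - 16·x^7 - 16·x^8)·Dx^3  (order 3).
h: a_k = -3, -1, -6, -35/3, -15, -88/5, -39, -569/7, -102, …
ICs: h(0) = -3, h′(0) = -1, h′′(0) = -12.

f: a_k = 0, 2, 0, -8/3, 0, 32/5, 0, -128/7, 0, …
g: a_k = -3, -3, -6, -9, -15, -24, -39, -63, -102, …
h₀=f+g: left-lcm gives L₀, ord ≤ 3.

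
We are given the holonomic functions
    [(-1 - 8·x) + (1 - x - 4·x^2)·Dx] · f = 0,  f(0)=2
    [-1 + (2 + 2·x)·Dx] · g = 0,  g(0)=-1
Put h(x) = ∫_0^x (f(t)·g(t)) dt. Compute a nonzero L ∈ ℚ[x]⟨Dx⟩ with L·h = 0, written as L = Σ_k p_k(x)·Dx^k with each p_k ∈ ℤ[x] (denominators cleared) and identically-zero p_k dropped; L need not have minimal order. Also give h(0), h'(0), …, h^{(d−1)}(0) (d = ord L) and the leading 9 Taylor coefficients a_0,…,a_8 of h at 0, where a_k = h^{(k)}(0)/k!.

f: a_k = 2, 2, 10, 18, 58, 130, 362, 882, 2330, …
g: a_k = -1, -1/2, 1/8, -1/16, 5/128, -7/256, 21/1024, -33/2048, 429/32768, …
f·g: L₀ = L_f ⊗_s L_g, ord ≤ 1·1.
Integrate: L := L₀·Dx.
L = (3 + 17·x + 12·x^2)·Dx + (-2 + 10·x^2 + 8·x^3)·Dx^2  (order 2).
h: a_k = 0, -2, -3/2, -43/12, -183/32, -4211/320, -20141/768, -215295/3584, -1075135/8192, …
ICs: h(0) = 0, h′(0) = -2.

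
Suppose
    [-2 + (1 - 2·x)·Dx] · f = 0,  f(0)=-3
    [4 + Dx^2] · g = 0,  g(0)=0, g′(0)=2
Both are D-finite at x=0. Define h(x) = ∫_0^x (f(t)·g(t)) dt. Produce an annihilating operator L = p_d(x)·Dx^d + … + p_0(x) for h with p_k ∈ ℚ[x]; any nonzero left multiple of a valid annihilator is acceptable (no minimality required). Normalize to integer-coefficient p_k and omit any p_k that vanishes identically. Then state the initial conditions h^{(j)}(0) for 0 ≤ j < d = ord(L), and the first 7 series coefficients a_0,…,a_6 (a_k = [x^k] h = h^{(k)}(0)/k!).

L = (-4 + 8·x)·Dx + 4·Dx^2 + (-1 + 2·x)·Dx^3  (order 3).
h: a_k = 0, 0, -3, -4, -5, -8, -202/15, …
ICs: h(0) = 0, h′(0) = 0, h′′(0) = -6.

f: a_k = -3, -6, -12, -24, -48, -96, -192, …
g: a_k = 0, 2, 0, -4/3, 0, 4/15, 0, …
h₀=f·g: eliminate ⇒ L₀, order ≤ 1·2.
h=∫₀ˣh₀: take L = L₀·Dx.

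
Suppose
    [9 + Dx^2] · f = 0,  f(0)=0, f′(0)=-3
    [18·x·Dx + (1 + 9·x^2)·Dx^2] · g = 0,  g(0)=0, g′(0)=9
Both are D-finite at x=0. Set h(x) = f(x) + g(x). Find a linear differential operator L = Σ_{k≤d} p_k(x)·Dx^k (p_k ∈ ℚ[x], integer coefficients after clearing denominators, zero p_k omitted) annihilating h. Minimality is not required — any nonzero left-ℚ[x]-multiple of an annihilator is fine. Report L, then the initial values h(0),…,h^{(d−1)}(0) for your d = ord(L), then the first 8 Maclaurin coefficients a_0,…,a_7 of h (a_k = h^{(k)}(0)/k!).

L = (-1782·x + 20412·x^3 + 13122·x^5)·Dx + (-9 + 567·x^2 + 6561·x^4 + 6561·x^6)·Dx^2 + (-198·x + 2268·x^3 + 1458·x^5)·Dx^3 + (-1 + 63·x^2 + 729·x^4 + 729·x^6)·Dx^4  (order 4).
h: a_k = 0, 6, 0, -45/2, 0, 5751/40, 0, -524637/560, …
ICs: h(0) = 0, h′(0) = 6, h′′(0) = 0, h′′′(0) = -135.

f: a_k = 0, -3, 0, 9/2, 0, -81/40, 0, 243/560, …
g: a_k = 0, 9, 0, -27, 0, 729/5, 0, -6561/7, …
Sum ⇒ L₀ = lclm(L_f,L_g) in ℚ(x)⟨Dx⟩.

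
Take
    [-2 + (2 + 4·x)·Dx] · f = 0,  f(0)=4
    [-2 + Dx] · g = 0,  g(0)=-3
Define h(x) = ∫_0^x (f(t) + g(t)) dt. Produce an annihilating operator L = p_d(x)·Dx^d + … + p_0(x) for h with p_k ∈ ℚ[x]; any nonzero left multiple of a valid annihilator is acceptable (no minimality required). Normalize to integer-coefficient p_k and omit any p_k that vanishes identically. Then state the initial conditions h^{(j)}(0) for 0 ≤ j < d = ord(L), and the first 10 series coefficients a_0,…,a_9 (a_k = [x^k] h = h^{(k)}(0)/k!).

L = (6 + 8·x)·Dx + (-5 - 16·x - 16·x^2)·Dx^2 + (1 + 6·x + 8·x^2)·Dx^3  (order 3).
h: a_k = 0, 1, -1, -8/3, -1/2, -9/10, 9/20, -331/420, 3433/3360, -45109/30240, …
ICs: h(0) = 0, h′(0) = 1, h′′(0) = -2.

f: a_k = 4, 4, -2, 2, -5/2, 7/2, -21/4, 33/4, -429/32, 715/32, …
g: a_k = -3, -6, -6, -4, -2, -4/5, -4/15, -8/105, -2/105, -4/945, …
f+g: L₀ = lclm(L_f,L_g), ord ≤ 1+1.
h=∫₀ˣh₀: take L = L₀·Dx.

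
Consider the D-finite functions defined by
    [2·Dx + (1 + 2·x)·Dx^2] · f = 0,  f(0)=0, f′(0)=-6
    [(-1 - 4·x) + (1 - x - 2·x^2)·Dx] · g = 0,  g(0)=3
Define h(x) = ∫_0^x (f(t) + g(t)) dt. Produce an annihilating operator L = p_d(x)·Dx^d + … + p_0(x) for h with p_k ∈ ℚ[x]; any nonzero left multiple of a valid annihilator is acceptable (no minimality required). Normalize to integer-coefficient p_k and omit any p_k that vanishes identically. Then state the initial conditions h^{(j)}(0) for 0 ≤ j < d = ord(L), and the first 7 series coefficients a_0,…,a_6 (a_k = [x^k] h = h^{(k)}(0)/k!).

L = (-54 - 228·x - 432·x^2 - 288·x^3 - 192·x^4)·Dx^2 + (-11 - 124·x - 464·x^2 - 704·x^3 - 592·x^4 - 320·x^5)·Dx^3 + (4 + 19·x + 17·x^2 - 42·x^3 - 116·x^4 - 136·x^5 - 64·x^6)·Dx^4  (order 4).
h: a_k = 0, 3, -3/2, 5, 7/4, 9, 73/10, …
ICs: h(0) = 0, h′(0) = 3, h′′(0) = -3, h′′′(0) = 30.

f: a_k = 0, -6, 6, -8, 12, -96/5, 32, …
g: a_k = 3, 3, 9, 15, 33, 63, 129, …
f+g: L₀ = lclm(L_f,L_g), ord ≤ 2+1.
h=∫₀ˣh₀: take L = L₀·Dx.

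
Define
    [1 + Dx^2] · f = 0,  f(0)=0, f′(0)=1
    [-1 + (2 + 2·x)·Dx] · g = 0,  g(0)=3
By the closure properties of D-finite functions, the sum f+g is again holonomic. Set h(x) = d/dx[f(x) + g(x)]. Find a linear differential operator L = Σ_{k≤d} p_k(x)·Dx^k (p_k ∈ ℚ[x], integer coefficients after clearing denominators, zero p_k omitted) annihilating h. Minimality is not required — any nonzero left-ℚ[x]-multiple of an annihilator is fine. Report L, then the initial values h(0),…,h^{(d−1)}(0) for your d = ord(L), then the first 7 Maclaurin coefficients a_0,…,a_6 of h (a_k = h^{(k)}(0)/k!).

L = (-19 - 8·x - 4·x^2) + (-14 - 30·x - 24·x^2 - 8·x^3)·Dx + (-19 - 8·x - 4·x^2)·Dx^2 + (-14 - 30·x - 24·x^2 - 8·x^3)·Dx^3  (order 3).
h: a_k = 5/2, -3/4, 1/16, -15/32, 347/768, -189/512, 31057/92160, …
ICs: h(0) = 5/2, h′(0) = -3/4, h′′(0) = 1/8.

f: a_k = 0, 1, 0, -1/6, 0, 1/120, 0, …
g: a_k = 3, 3/2, -3/8, 3/16, -15/128, 21/256, -63/1024, …
Weyl lclm of L_f,L_g ⇒ L₀ (ord ≤ 3).
Differentiate: ansatz ord ≤ ord L₀ ⇒ L.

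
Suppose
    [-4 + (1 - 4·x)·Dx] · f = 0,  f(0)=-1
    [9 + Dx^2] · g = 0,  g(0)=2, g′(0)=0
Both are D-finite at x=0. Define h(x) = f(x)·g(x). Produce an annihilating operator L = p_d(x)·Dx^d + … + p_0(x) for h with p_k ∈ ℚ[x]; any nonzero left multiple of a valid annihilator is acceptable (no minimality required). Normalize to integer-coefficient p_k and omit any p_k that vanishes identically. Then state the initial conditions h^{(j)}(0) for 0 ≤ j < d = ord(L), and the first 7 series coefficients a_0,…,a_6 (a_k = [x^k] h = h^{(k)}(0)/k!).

f: a_k = -1, -4, -16, -64, -256, -1024, -4096, …
g: a_k = 2, 0, -9, 0, 27/4, 0, -81/40, …
Product ⇒ symmetric product L₀, ord ≤ 2.
L = (-9 + 36·x) + 8·Dx + (-1 + 4·x)·Dx^2  (order 2).
h: a_k = -2, -8, -23, -92, -1499/4, -1499, -239759/40, …
ICs: h(0) = -2, h′(0) = -8.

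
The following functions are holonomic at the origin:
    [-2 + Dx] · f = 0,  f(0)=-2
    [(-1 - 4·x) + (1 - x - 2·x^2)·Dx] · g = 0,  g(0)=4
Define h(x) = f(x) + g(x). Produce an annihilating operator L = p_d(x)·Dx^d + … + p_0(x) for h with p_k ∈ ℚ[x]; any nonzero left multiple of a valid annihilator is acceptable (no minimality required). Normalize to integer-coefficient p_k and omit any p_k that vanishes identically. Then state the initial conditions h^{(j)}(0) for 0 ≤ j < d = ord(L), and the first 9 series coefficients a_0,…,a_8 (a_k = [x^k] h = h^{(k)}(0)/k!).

f: a_k = -2, -4, -4, -8/3, -4/3, -8/15, -8/45, -16/315, -4/315, …
g: a_k = 4, 4, 12, 20, 44, 84, 172, 340, 684, …
L₀ := lclm(L_f,L_g); ord L₀ ≤ 1+1.
L = (8 + 12·x + 72·x^2 + 32·x^3) + (-2 - 20·x - 36·x^2 + 16·x^3 + 16·x^4)·Dx + (-1 + 7·x - 16·x^3 - 8·x^4)·Dx^2  (order 2).
h: a_k = 2, 0, 8, 52/3, 128/3, 1252/15, 7732/45, 107084/315, 215456/315, …
ICs: h(0) = 2, h′(0) = 0.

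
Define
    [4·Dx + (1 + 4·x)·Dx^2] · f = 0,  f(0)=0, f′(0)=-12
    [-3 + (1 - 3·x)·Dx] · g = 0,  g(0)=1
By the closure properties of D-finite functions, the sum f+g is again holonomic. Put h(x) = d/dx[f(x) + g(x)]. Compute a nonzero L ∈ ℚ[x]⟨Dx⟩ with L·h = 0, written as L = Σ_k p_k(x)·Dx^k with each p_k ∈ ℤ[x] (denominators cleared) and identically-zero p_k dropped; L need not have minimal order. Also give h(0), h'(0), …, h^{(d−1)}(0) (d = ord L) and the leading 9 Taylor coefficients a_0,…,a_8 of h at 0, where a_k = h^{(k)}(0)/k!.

f: a_k = 0, -12, 24, -64, 192, -3072/5, 2048, -49152/7, 24576, …
g: a_k = 1, 3, 9, 27, 81, 243, 729, 2187, 6561, …
L₀ := lclm(L_f,L_g); ord L₀ ≤ 2+1.
Derive L from L₀ (diff closure).
L = (-204 - 144·x) + (-11 - 312·x - 288·x^2)·Dx + (5 + 11·x - 54·x^2 - 72·x^3)·Dx^2  (order 2).
h: a_k = -9, 66, -111, 1092, -1857, 16662, -33843, 249096, -609285, …
ICs: h(0) = -9, h′(0) = 66.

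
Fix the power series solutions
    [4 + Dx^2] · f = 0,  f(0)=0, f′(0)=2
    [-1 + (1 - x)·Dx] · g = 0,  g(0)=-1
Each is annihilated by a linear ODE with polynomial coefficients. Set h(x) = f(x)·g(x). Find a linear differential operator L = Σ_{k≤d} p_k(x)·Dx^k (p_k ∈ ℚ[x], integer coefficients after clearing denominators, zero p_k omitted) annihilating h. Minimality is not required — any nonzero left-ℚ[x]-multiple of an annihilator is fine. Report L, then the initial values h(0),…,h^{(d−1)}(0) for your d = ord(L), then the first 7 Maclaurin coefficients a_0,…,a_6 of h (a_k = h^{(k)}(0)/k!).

f: a_k = 0, 2, 0, -4/3, 0, 4/15, 0, …
g: a_k = -1, -1, -1, -1, -1, -1, -1, …
h₀=f·g: eliminate ⇒ L₀, order ≤ 2·1.
L = (-4 + 4·x) + 2·Dx + (-1 + x)·Dx^2  (order 2).
h: a_k = 0, -2, -2, -2/3, -2/3, -14/15, -14/15, …
ICs: h(0) = 0, h′(0) = -2.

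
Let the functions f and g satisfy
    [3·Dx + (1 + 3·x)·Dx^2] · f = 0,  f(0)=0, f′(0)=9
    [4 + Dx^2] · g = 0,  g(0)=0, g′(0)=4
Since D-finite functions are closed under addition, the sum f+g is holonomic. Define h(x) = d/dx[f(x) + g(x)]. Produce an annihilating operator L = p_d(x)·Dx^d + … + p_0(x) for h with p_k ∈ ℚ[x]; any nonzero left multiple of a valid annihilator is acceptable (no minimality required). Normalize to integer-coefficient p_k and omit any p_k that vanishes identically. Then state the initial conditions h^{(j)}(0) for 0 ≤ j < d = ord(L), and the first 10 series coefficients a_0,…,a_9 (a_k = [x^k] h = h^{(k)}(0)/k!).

f: a_k = 0, 9, -27/2, 27, -243/4, 729/5, -729/2, 6561/7, -19683/8, 6561, …
g: a_k = 0, 4, 0, -8/3, 0, 8/15, 0, -16/315, 0, 8/2835, …
Weyl lclm of L_f,L_g ⇒ L₀ (ord ≤ 4).
h₀' ⇒ L via d/dx closure of L₀.
L = (348 + 144·x + 216·x^2) + (44 + 180·x + 216·x^2 + 216·x^3)·Dx + (87 + 36·x + 54·x^2)·Dx^2 + (11 + 45·x + 54·x^2 + 54·x^3)·Dx^3  (order 3).
h: a_k = 13, -27, 73, -243, 2195/3, -2187, 295229/45, -19683, 18600443/315, -177147, …
ICs: h(0) = 13, h′(0) = -27, h′′(0) = 146.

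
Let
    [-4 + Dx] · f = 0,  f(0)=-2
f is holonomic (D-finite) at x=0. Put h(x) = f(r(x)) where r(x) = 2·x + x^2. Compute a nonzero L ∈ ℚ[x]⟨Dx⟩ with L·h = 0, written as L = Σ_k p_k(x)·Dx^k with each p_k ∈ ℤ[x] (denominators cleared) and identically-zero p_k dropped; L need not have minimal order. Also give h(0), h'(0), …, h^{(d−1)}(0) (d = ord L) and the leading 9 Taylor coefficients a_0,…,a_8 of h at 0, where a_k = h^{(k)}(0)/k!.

L = (-8 - 8·x) + Dx  (order 1).
h: a_k = -2, -16, -72, -704/3, -1840/3, -6784/5, -118208/45, -1434112/315, -753856/105, …
ICs: h(0) = -2.

f: a_k = -2, -8, -16, -64/3, -64/3, -256/15, -512/45, -2048/315, -1024/315, …
Change of var in L_f (x↦r) gives L₀.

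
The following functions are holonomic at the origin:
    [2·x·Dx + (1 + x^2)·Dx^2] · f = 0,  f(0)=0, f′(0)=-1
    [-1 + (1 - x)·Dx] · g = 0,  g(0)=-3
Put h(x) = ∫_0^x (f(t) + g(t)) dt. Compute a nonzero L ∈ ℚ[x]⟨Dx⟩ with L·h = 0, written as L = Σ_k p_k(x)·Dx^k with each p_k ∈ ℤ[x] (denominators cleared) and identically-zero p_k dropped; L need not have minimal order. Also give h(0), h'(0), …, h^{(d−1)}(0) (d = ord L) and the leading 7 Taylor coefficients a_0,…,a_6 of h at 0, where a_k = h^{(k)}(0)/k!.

L = (2 - 8·x - 6·x^2)·Dx^2 + (-4 + 2·x - 4·x^2 - 6·x^3)·Dx^3 + (1 - x^4)·Dx^4  (order 4).
h: a_k = 0, -3, -2, -1, -2/3, -3/5, -8/15, …
ICs: h(0) = 0, h′(0) = -3, h′′(0) = -4, h′′′(0) = -6.

f: a_k = 0, -1, 0, 1/3, 0, -1/5, 0, …
g: a_k = -3, -3, -3, -3, -3, -3, -3, …
Weyl lclm of L_f,L_g ⇒ L₀ (ord ≤ 3).
∫: right-multiply L₀ by Dx.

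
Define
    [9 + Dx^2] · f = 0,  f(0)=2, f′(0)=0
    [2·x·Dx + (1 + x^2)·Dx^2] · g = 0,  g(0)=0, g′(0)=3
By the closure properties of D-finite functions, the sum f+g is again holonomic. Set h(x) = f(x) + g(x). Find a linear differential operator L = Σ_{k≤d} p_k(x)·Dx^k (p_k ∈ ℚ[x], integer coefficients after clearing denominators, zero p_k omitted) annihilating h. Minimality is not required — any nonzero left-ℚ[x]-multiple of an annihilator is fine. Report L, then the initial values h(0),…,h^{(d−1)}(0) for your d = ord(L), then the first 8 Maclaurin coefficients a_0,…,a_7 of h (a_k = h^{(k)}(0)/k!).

L = (-54·x + 540·x^3 + 162·x^5)·Dx + (63 + 279·x^2 + 297·x^4 + 81·x^6)·Dx^2 + (-6·x + 60·x^3 + 18·x^5)·Dx^3 + (7 + 31·x^2 + 33·x^4 + 9·x^6)·Dx^4  (order 4).
h: a_k = 2, 3, -9, -1, 27/4, 3/5, -81/40, -3/7, …
ICs: h(0) = 2, h′(0) = 3, h′′(0) = -18, h′′′(0) = -6.

f: a_k = 2, 0, -9, 0, 27/4, 0, -81/40, 0, …
g: a_k = 0, 3, 0, -1, 0, 3/5, 0, -3/7, …
f+g: L₀ = lclm(L_f,L_g), ord ≤ 2+2.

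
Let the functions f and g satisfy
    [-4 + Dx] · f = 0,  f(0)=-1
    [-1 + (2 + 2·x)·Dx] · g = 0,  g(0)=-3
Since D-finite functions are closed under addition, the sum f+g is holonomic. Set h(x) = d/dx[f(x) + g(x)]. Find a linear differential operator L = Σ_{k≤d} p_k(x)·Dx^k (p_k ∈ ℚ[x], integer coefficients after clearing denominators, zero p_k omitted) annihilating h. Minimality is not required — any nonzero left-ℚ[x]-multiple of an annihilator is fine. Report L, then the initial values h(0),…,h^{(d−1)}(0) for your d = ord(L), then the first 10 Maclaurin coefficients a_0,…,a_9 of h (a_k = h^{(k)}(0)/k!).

f: a_k = -1, -4, -8, -32/3, -32/3, -128/15, -256/45, -1024/315, -512/315, -2048/2835, …
g: a_k = -3, -3/2, 3/8, -3/16, 15/128, -21/256, 63/1024, -99/2048, 1287/32768, -2145/65536, …
f+g: L₀ = lclm(L_f,L_g), ord ≤ 1+1.
Derive L from L₀ (diff closure).
L = (-44 - 32·x) + (-61 - 128·x - 64·x^2)·Dx + (18 + 34·x + 16·x^2)·Dx^2  (order 2).
h: a_k = -11/2, -61/4, -521/16, -4051/96, -33083/768, -259309/7680, -2128337/92160, -16371811/1290240, -140298803/20643840, -970363549/371589120, …
ICs: h(0) = -11/2, h′(0) = -61/4.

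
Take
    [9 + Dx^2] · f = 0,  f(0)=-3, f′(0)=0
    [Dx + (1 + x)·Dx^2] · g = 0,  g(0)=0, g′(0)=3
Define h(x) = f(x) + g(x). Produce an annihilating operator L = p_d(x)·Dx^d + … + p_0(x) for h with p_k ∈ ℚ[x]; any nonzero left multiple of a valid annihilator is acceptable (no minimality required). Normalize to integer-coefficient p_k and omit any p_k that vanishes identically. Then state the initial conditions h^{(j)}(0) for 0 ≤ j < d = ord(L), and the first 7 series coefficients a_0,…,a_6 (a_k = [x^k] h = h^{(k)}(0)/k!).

L = (135 + 162·x + 81·x^2)·Dx + (99 + 261·x + 243·x^2 + 81·x^3)·Dx^2 + (15 + 18·x + 9·x^2)·Dx^3 + (11 + 29·x + 27·x^2 + 9·x^3)·Dx^4  (order 4).
h: a_k = -3, 3, 12, 1, -87/8, 3/5, 203/80, …
ICs: h(0) = -3, h′(0) = 3, h′′(0) = 24, h′′′(0) = 6.

f: a_k = -3, 0, 27/2, 0, -81/8, 0, 243/80, …
g: a_k = 0, 3, -3/2, 1, -3/4, 3/5, -1/2, …
L₀ := lclm(L_f,L_g); ord L₀ ≤ 2+2.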